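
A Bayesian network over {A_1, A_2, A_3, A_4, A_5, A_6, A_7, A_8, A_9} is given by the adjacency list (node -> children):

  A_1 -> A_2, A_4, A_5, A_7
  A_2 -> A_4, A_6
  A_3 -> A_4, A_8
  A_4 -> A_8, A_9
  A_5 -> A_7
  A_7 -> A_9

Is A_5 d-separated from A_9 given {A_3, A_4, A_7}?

Yes

There are 6 undirected paths between A_5 and A_9; checking each against the conditioning set {A_3, A_4, A_7}:
Path 1: A_5 ← A_1 → A_4 → A_9
  A_4 is a chain here and A_4 is conditioned on, so the path is blocked at A_4.
Path 2: A_5 ← A_1 → A_2 → A_4 → A_9
  A_4 is a chain here and A_4 is conditioned on, so the path is blocked at A_4.
Path 3: A_5 ← A_1 → A_7 → A_9
  A_7 is a chain here and A_7 is conditioned on, so the path is blocked at A_7.
Path 4: A_5 → A_7 → A_9
  A_7 is a chain here and A_7 is conditioned on, so the path is blocked at A_7.
Path 5: A_5 → A_7 ← A_1 → A_4 → A_9
  A_4 is a chain here and A_4 is conditioned on, so the path is blocked at A_4.
Path 6: A_5 → A_7 ← A_1 → A_2 → A_4 → A_9
  A_4 is a chain here and A_4 is conditioned on, so the path is blocked at A_4.
All paths are blocked; A_5 ⊥ A_9 | {A_3, A_4, A_7} holds.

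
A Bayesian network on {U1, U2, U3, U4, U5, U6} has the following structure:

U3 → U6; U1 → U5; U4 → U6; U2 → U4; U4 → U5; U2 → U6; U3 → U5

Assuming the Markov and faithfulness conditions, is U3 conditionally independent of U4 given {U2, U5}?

We examine all 3 paths between U3 and U4:
  1. U3 → U5 ← U4 — U5:collider[open] ⇒ active
  2. U3 → U6 ← U4 — U6:collider[blocks] ⇒ blocked
  3. U3 → U6 ← U2 → U4 — U6:collider[blocks]; U2:fork[blocks] ⇒ blocked
At least one path is unblocked, so d-separation fails.

No — U3 and U4 are not d-separated given {U2, U5}.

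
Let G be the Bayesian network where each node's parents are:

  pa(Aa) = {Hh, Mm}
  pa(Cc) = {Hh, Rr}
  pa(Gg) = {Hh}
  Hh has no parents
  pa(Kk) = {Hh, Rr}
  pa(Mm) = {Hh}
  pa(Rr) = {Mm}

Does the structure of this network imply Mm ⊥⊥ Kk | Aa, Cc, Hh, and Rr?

Yes — Mm and Kk are d-separated given {Aa, Cc, Hh, Rr}.

Enumerating the 6 paths from Mm to Kk and testing each for blocking by {Aa, Cc, Hh, Rr}:
Path 1: Mm → Aa ← Hh → Kk
  Hh is a fork here and Hh is conditioned on, so the path is blocked at Hh.
Path 2: Mm → Aa ← Hh → Cc ← Rr → Kk
  Hh is a fork here and Hh is conditioned on, so the path is blocked at Hh.
Path 3: Mm → Rr → Kk
  Rr is a chain here and Rr is conditioned on, so the path is blocked at Rr.
Path 4: Mm → Rr → Cc ← Hh → Kk
  Rr is a chain here and Rr is conditioned on, so the path is blocked at Rr.
Path 5: Mm ← Hh → Kk
  Hh is a fork here and Hh is conditioned on, so the path is blocked at Hh.
Path 6: Mm ← Hh → Cc ← Rr → Kk
  Hh is a fork here and Hh is conditioned on, so the path is blocked at Hh.
All paths are blocked; Mm ⊥ Kk | {Aa, Cc, Hh, Rr} holds.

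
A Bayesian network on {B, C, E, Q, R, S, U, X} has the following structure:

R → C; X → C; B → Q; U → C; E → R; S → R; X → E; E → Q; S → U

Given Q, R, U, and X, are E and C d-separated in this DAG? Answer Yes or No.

Yes — E and C are d-separated given {Q, R, U, X}.

There are 3 undirected paths between E and C; checking each against the conditioning set {Q, R, U, X}:
Path 1: E ← X → C
  X is a fork here and X is conditioned on, so the path is blocked at X.
Path 2: E → R → C
  R is a chain here and R is conditioned on, so the path is blocked at R.
Path 3: E → R ← S → U → C
  U is a chain here and U is conditioned on, so the path is blocked at U.
Since every path is blocked, d-separation holds.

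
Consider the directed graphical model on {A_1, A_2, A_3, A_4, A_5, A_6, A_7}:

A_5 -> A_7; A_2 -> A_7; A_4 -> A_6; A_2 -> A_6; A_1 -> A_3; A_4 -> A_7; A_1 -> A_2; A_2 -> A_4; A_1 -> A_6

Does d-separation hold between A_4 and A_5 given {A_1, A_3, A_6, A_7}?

No — A_4 and A_5 are not d-separated given {A_1, A_3, A_6, A_7}.

We examine all 4 paths between A_4 and A_5:
Path 1: A_4 ← A_2 → A_7 ← A_5
  A_2 is a fork and A_2 is not conditioned on; A_7 is a collider and A_7 is conditioned on, which opens it — no node blocks this path, so it is active.
Path 2: A_4 → A_6 ← A_2 → A_7 ← A_5
  A_6 is a collider and A_6 is conditioned on, which opens it; A_2 is a fork and A_2 is not conditioned on; A_7 is a collider and A_7 is conditioned on, which opens it — no node blocks this path, so it is active.
Path 3: A_4 → A_6 ← A_1 → A_2 → A_7 ← A_5
  A_1 is a fork here and A_1 is conditioned on, so the path is blocked at A_1.
Path 4: A_4 → A_7 ← A_5
  A_7 is a collider and A_7 is conditioned on, which opens it — no node blocks this path, so it is active.
At least one path is unblocked, so d-separation fails.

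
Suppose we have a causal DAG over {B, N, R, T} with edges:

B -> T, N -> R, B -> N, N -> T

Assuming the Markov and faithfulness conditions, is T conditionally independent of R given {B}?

No

We examine all 2 paths between T and R:
Path 1: T ← B → N → R
  B is a fork here and B is conditioned on, so the path is blocked at B.
Path 2: T ← N → R
  N is a fork and N is not conditioned on — no node blocks this path, so it is active.
Since the path T ← N → R is active, T and R are not d-separated given {B}.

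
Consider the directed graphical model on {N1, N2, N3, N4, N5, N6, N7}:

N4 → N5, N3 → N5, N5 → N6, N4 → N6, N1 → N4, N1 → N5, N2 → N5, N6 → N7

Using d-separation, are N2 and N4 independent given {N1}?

Yes — N2 and N4 are d-separated given {N1}.

We examine all 3 paths between N2 and N4:
  1. N2 → N5 ← N4 — N5:collider[blocks] ⇒ blocked
  2. N2 → N5 → N6 ← N4 — N5:chain[open]; N6:collider[blocks] ⇒ blocked
  3. N2 → N5 ← N1 → N4 — N5:collider[blocks]; N1:fork[blocks] ⇒ blocked
Since every path is blocked, d-separation holds.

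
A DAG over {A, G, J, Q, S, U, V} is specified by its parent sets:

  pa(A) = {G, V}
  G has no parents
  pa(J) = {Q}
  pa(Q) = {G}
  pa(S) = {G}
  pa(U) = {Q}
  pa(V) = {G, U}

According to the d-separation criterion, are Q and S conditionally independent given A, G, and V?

There are 3 undirected paths between Q and S; checking each against the conditioning set {A, G, V}:
Path 1: Q → U → V ← G → S
  G is a fork here and G is conditioned on, so the path is blocked at G.
Path 2: Q → U → V → A ← G → S
  V is a chain here and V is conditioned on, so the path is blocked at V.
Path 3: Q ← G → S
  G is a fork here and G is conditioned on, so the path is blocked at G.
Every path is blocked, so Q and S are d-separated given {A, G, V}.

Yes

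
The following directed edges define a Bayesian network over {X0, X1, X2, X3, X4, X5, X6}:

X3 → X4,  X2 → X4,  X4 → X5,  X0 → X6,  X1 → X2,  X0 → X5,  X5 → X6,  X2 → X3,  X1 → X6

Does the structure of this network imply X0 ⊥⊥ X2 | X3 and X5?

6 paths connect X0 and X2; each must be blocked for d-separation to hold:
Path 1: X0 → X6 ← X5 ← X4 ← X2
  X6 is a collider here and neither X6 nor any of its descendants is conditioned on, so the collider stays closed — the path is blocked at X6.
Path 2: X0 → X6 ← X5 ← X4 ← X3 ← X2
  X6 is a collider here and neither X6 nor any of its descendants is conditioned on, so the collider stays closed — the path is blocked at X6.
Path 3: X0 → X6 ← X1 → X2
  X6 is a collider here and neither X6 nor any of its descendants is conditioned on, so the collider stays closed — the path is blocked at X6.
Path 4: X0 → X5 → X6 ← X1 → X2
  X5 is a chain here and X5 is conditioned on, so the path is blocked at X5.
Path 5: X0 → X5 ← X4 ← X2
  X5 is a collider and X5 is conditioned on, which opens it; X4 is a chain and X4 is not conditioned on — no node blocks this path, so it is active.
Path 6: X0 → X5 ← X4 ← X3 ← X2
  X3 is a chain here and X3 is conditioned on, so the path is blocked at X3.
Since the path X0 → X5 ← X4 ← X2 is active, X0 and X2 are not d-separated given {X3, X5}.

No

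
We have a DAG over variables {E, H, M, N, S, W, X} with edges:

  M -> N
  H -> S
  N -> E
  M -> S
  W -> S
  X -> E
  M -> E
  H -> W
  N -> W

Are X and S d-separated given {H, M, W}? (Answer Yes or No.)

Yes

We examine all 6 paths between X and S:
Path 1: X → E ← N → W ← H → S
  E is a collider here and neither E nor any of its descendants is conditioned on, so the collider stays closed — the path is blocked at E.
Path 2: X → E ← N → W → S
  E is a collider here and neither E nor any of its descendants is conditioned on, so the collider stays closed — the path is blocked at E.
Path 3: X → E ← N ← M → S
  E is a collider here and neither E nor any of its descendants is conditioned on, so the collider stays closed — the path is blocked at E.
Path 4: X → E ← M → N → W ← H → S
  E is a collider here and neither E nor any of its descendants is conditioned on, so the collider stays closed — the path is blocked at E.
Path 5: X → E ← M → N → W → S
  E is a collider here and neither E nor any of its descendants is conditioned on, so the collider stays closed — the path is blocked at E.
Path 6: X → E ← M → S
  E is a collider here and neither E nor any of its descendants is conditioned on, so the collider stays closed — the path is blocked at E.
All paths are blocked; X ⊥ S | {H, M, W} holds.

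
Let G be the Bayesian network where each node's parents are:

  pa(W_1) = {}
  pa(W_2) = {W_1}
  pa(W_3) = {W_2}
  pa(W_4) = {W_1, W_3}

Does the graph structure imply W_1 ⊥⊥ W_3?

No

We examine all 2 paths between W_1 and W_3:
Path 1: W_1 → W_4 ← W_3
  W_4 is a collider here and neither W_4 nor any of its descendants is conditioned on, so the collider stays closed — the path is blocked at W_4.
Path 2: W_1 → W_2 → W_3
  W_2 is a chain and W_2 is not conditioned on — no node blocks this path, so it is active.
At least one path is unblocked, so d-separation fails.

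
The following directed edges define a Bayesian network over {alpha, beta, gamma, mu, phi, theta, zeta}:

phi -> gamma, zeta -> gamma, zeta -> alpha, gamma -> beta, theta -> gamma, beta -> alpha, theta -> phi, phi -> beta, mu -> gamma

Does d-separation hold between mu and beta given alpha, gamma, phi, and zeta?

There are 4 undirected paths between mu and beta; checking each against the conditioning set {alpha, gamma, phi, zeta}:
Path 1: mu → gamma → beta
  gamma is a chain here and gamma is conditioned on, so the path is blocked at gamma.
Path 2: mu → gamma ← phi → beta
  phi is a fork here and phi is conditioned on, so the path is blocked at phi.
Path 3: mu → gamma ← zeta → alpha ← beta
  zeta is a fork here and zeta is conditioned on, so the path is blocked at zeta.
Path 4: mu → gamma ← theta → phi → beta
  phi is a chain here and phi is conditioned on, so the path is blocked at phi.
All paths are blocked; mu ⊥ beta | {alpha, gamma, phi, zeta} holds.

Yes — mu and beta are d-separated given {alpha, gamma, phi, zeta}.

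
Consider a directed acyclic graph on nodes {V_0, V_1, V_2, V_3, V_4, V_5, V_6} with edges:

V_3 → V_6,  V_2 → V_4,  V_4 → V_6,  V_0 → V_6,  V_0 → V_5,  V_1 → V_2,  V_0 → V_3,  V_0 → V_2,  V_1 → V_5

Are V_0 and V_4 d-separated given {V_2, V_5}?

There are 4 undirected paths between V_0 and V_4; checking each against the conditioning set {V_2, V_5}:
  1. V_0 → V_3 → V_6 ← V_4 — V_3:chain[open]; V_6:collider[blocks] ⇒ blocked
  2. V_0 → V_5 ← V_1 → V_2 → V_4 — V_5:collider[open]; V_1:fork[open]; V_2:chain[blocks] ⇒ blocked
  3. V_0 → V_6 ← V_4 — V_6:collider[blocks] ⇒ blocked
  4. V_0 → V_2 → V_4 — V_2:chain[blocks] ⇒ blocked
Every path is blocked, so V_0 and V_4 are d-separated given {V_2, V_5}.

Yes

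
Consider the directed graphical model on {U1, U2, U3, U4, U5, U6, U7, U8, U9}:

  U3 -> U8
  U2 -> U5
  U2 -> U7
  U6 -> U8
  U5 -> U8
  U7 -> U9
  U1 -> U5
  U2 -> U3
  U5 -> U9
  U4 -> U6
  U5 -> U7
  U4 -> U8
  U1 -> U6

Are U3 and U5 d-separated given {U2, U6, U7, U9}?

Enumerating the 6 paths from U3 to U5 and testing each for blocking by {U2, U6, U7, U9}:
Path 1: U3 → U8 ← U5
  U8 is a collider here and neither U8 nor any of its descendants is conditioned on, so the collider stays closed — the path is blocked at U8.
Path 2: U3 → U8 ← U6 ← U1 → U5
  U8 is a collider here and neither U8 nor any of its descendants is conditioned on, so the collider stays closed — the path is blocked at U8.
Path 3: U3 → U8 ← U4 → U6 ← U1 → U5
  U8 is a collider here and neither U8 nor any of its descendants is conditioned on, so the collider stays closed — the path is blocked at U8.
Path 4: U3 ← U2 → U5
  U2 is a fork here and U2 is conditioned on, so the path is blocked at U2.
Path 5: U3 ← U2 → U7 ← U5
  U2 is a fork here and U2 is conditioned on, so the path is blocked at U2.
Path 6: U3 ← U2 → U7 → U9 ← U5
  U2 is a fork here and U2 is conditioned on, so the path is blocked at U2.
Since every path is blocked, d-separation holds.

Yes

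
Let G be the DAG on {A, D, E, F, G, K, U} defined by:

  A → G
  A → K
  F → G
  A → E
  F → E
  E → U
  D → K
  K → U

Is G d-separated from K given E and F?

No

There are 4 undirected paths between G and K; checking each against the conditioning set {E, F}:
Path 1: G ← F → E → U ← K
  F is a fork here and F is conditioned on, so the path is blocked at F.
Path 2: G ← F → E ← A → K
  F is a fork here and F is conditioned on, so the path is blocked at F.
Path 3: G ← A → K
  A is a fork and A is not conditioned on — no node blocks this path, so it is active.
Path 4: G ← A → E → U ← K
  E is a chain here and E is conditioned on, so the path is blocked at E.
At least one path is unblocked, so d-separation fails.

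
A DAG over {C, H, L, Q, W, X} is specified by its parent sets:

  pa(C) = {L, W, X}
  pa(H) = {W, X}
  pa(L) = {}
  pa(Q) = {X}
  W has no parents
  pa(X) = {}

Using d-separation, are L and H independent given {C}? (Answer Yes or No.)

2 paths connect L and H; each must be blocked for d-separation to hold:
  1. L → C ← W → H — C:collider[open]; W:fork[open] ⇒ active
  2. L → C ← X → H — C:collider[open]; X:fork[open] ⇒ active
Because an active path exists, L and H are not d-separated.

No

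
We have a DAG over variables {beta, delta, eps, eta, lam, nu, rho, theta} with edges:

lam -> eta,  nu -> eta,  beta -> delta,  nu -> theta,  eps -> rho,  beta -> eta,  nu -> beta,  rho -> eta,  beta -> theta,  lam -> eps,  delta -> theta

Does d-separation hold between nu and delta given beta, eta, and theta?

6 paths connect nu and delta; each must be blocked for d-separation to hold:
Path 1: nu → beta → theta ← delta
  beta is a chain here and beta is conditioned on, so the path is blocked at beta.
Path 2: nu → beta → delta
  beta is a chain here and beta is conditioned on, so the path is blocked at beta.
Path 3: nu → eta ← beta → theta ← delta
  beta is a fork here and beta is conditioned on, so the path is blocked at beta.
Path 4: nu → eta ← beta → delta
  beta is a fork here and beta is conditioned on, so the path is blocked at beta.
Path 5: nu → theta ← beta → delta
  beta is a fork here and beta is conditioned on, so the path is blocked at beta.
Path 6: nu → theta ← delta
  theta is a collider and theta is conditioned on, which opens it — no node blocks this path, so it is active.
Since the path nu → theta ← delta is active, nu and delta are not d-separated given {beta, eta, theta}.

No — nu and delta are not d-separated given {beta, eta, theta}.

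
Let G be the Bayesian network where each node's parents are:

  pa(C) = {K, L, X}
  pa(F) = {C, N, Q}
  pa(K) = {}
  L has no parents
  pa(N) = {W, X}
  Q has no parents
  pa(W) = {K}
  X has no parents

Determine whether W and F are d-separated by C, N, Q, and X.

There are 4 undirected paths between W and F; checking each against the conditioning set {C, N, Q, X}:
  1. W → N → F — N:chain[blocks] ⇒ blocked
  2. W → N ← X → C → F — N:collider[open]; X:fork[blocks]; C:chain[blocks] ⇒ blocked
  3. W ← K → C → F — K:fork[open]; C:chain[blocks] ⇒ blocked
  4. W ← K → C ← X → N → F — K:fork[open]; C:collider[open]; X:fork[blocks]; N:chain[blocks] ⇒ blocked
Every path is blocked, so W and F are d-separated given {C, N, Q, X}.

Yes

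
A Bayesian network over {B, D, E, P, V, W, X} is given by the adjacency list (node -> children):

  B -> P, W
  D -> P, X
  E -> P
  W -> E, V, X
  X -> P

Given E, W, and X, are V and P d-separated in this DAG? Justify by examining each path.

Yes

We examine all 4 paths between V and P:
Path 1: V ← W ← B → P
  W is a chain here and W is conditioned on, so the path is blocked at W.
Path 2: V ← W → E → P
  W is a fork here and W is conditioned on, so the path is blocked at W.
Path 3: V ← W → X → P
  W is a fork here and W is conditioned on, so the path is blocked at W.
Path 4: V ← W → X ← D → P
  W is a fork here and W is conditioned on, so the path is blocked at W.
All paths are blocked; V ⊥ P | {E, W, X} holds.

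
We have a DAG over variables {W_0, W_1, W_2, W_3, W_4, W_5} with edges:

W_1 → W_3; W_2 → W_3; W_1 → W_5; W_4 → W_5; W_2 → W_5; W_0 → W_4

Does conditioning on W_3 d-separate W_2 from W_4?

Yes

We examine all 2 paths between W_2 and W_4:
  1. W_2 → W_3 ← W_1 → W_5 ← W_4 — W_3:collider[open]; W_1:fork[open]; W_5:collider[blocks] ⇒ blocked
  2. W_2 → W_5 ← W_4 — W_5:collider[blocks] ⇒ blocked
All paths are blocked; W_2 ⊥ W_4 | {W_3} holds.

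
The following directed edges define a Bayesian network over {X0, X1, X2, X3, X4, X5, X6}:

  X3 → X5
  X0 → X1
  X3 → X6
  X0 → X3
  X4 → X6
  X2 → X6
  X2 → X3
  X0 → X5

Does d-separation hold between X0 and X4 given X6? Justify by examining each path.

There are 4 undirected paths between X0 and X4; checking each against the conditioning set {X6}:
Path 1: X0 → X3 ← X2 → X6 ← X4
  X3 is a collider and its descendant X6 is conditioned on, which opens it; X2 is a fork and X2 is not conditioned on; X6 is a collider and X6 is conditioned on, which opens it — no node blocks this path, so it is active.
Path 2: X0 → X3 → X6 ← X4
  X3 is a chain and X3 is not conditioned on; X6 is a collider and X6 is conditioned on, which opens it — no node blocks this path, so it is active.
Path 3: X0 → X5 ← X3 ← X2 → X6 ← X4
  X5 is a collider here and neither X5 nor any of its descendants is conditioned on, so the collider stays closed — the path is blocked at X5.
Path 4: X0 → X5 ← X3 → X6 ← X4
  X5 is a collider here and neither X5 nor any of its descendants is conditioned on, so the collider stays closed — the path is blocked at X5.
At least one path is unblocked, so d-separation fails.

No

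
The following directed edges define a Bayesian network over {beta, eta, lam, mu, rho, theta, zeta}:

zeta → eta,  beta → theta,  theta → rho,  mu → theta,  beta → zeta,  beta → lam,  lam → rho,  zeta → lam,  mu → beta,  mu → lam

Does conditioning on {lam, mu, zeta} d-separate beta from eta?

There are 6 undirected paths between beta and eta; checking each against the conditioning set {lam, mu, zeta}:
  1. beta ← mu → theta → rho ← lam ← zeta → eta — mu:fork[blocks]; theta:chain[open]; rho:collider[blocks]; lam:chain[blocks]; zeta:fork[blocks] ⇒ blocked
  2. beta ← mu → lam ← zeta → eta — mu:fork[blocks]; lam:collider[open]; zeta:fork[blocks] ⇒ blocked
  3. beta → zeta → eta — zeta:chain[blocks] ⇒ blocked
  4. beta → theta → rho ← lam ← zeta → eta — theta:chain[open]; rho:collider[blocks]; lam:chain[blocks]; zeta:fork[blocks] ⇒ blocked
  5. beta → theta ← mu → lam ← zeta → eta — theta:collider[blocks]; mu:fork[blocks]; lam:collider[open]; zeta:fork[blocks] ⇒ blocked
  6. beta → lam ← zeta → eta — lam:collider[open]; zeta:fork[blocks] ⇒ blocked
All paths are blocked; beta ⊥ eta | {lam, mu, zeta} holds.

Yes — beta and eta are d-separated given {lam, mu, zeta}.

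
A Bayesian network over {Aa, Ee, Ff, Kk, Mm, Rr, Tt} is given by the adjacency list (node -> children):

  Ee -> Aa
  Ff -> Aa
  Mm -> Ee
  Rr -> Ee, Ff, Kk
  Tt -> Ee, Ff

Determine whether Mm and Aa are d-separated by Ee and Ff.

Yes

Enumerating the 3 paths from Mm to Aa and testing each for blocking by {Ee, Ff}:
Path 1: Mm → Ee ← Rr → Ff → Aa
  Ff is a chain here and Ff is conditioned on, so the path is blocked at Ff.
Path 2: Mm → Ee ← Tt → Ff → Aa
  Ff is a chain here and Ff is conditioned on, so the path is blocked at Ff.
Path 3: Mm → Ee → Aa
  Ee is a chain here and Ee is conditioned on, so the path is blocked at Ee.
Since every path is blocked, d-separation holds.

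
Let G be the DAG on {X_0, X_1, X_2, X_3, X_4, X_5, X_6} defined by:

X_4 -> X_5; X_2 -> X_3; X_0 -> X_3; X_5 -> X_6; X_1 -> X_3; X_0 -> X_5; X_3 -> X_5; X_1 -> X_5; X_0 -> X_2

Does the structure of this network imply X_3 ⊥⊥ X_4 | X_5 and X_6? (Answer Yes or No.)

No

Enumerating the 4 paths from X_3 to X_4 and testing each for blocking by {X_5, X_6}:
Path 1: X_3 ← X_0 → X_5 ← X_4
  X_0 is a fork and X_0 is not conditioned on; X_5 is a collider and X_5 is conditioned on, which opens it — no node blocks this path, so it is active.
Path 2: X_3 → X_5 ← X_4
  X_5 is a collider and X_5 is conditioned on, which opens it — no node blocks this path, so it is active.
Path 3: X_3 ← X_2 ← X_0 → X_5 ← X_4
  X_2 is a chain and X_2 is not conditioned on; X_0 is a fork and X_0 is not conditioned on; X_5 is a collider and X_5 is conditioned on, which opens it — no node blocks this path, so it is active.
Path 4: X_3 ← X_1 → X_5 ← X_4
  X_1 is a fork and X_1 is not conditioned on; X_5 is a collider and X_5 is conditioned on, which opens it — no node blocks this path, so it is active.
At least one path is unblocked, so d-separation fails.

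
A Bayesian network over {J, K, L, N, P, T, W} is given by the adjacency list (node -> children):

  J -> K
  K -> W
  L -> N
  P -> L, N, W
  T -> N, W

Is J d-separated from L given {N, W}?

No

We examine all 4 paths between J and L:
Path 1: J → K → W ← P → L
  K is a chain and K is not conditioned on; W is a collider and W is conditioned on, which opens it; P is a fork and P is not conditioned on — no node blocks this path, so it is active.
Path 2: J → K → W ← P → N ← L
  K is a chain and K is not conditioned on; W is a collider and W is conditioned on, which opens it; P is a fork and P is not conditioned on; N is a collider and N is conditioned on, which opens it — no node blocks this path, so it is active.
Path 3: J → K → W ← T → N ← L
  K is a chain and K is not conditioned on; W is a collider and W is conditioned on, which opens it; T is a fork and T is not conditioned on; N is a collider and N is conditioned on, which opens it — no node blocks this path, so it is active.
Path 4: J → K → W ← T → N ← P → L
  K is a chain and K is not conditioned on; W is a collider and W is conditioned on, which opens it; T is a fork and T is not conditioned on; N is a collider and N is conditioned on, which opens it; P is a fork and P is not conditioned on — no node blocks this path, so it is active.
Because an active path exists, J and L are not d-separated.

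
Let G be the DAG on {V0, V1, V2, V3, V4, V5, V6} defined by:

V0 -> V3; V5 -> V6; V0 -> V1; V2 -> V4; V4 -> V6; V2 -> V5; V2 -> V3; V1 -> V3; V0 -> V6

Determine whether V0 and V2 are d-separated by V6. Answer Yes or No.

Enumerating the 4 paths from V0 to V2 and testing each for blocking by {V6}:
  1. V0 → V3 ← V2 — V3:collider[blocks] ⇒ blocked
  2. V0 → V6 ← V5 ← V2 — V6:collider[open]; V5:chain[open] ⇒ active
  3. V0 → V6 ← V4 ← V2 — V6:collider[open]; V4:chain[open] ⇒ active
  4. V0 → V1 → V3 ← V2 — V1:chain[open]; V3:collider[blocks] ⇒ blocked
Because an active path exists, V0 and V2 are not d-separated.

No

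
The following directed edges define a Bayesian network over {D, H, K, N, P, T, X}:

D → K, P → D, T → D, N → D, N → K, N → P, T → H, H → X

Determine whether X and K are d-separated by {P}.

No — X and K are not d-separated given {P}.

3 paths connect X and K; each must be blocked for d-separation to hold:
Path 1: X ← H ← T → D ← N → K
  D is a collider here and neither D nor any of its descendants is conditioned on, so the collider stays closed — the path is blocked at D.
Path 2: X ← H ← T → D ← P ← N → K
  D is a collider here and neither D nor any of its descendants is conditioned on, so the collider stays closed — the path is blocked at D.
Path 3: X ← H ← T → D → K
  H is a chain and H is not conditioned on; T is a fork and T is not conditioned on; D is a chain and D is not conditioned on — no node blocks this path, so it is active.
Because an active path exists, X and K are not d-separated.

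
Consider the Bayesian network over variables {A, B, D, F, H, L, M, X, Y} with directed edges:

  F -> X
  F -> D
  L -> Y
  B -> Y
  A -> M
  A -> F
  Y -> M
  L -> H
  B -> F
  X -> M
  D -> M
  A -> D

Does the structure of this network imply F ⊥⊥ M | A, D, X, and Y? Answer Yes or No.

Yes

Enumerating the 6 paths from F to M and testing each for blocking by {A, D, X, Y}:
Path 1: F ← A → D → M
  A is a fork here and A is conditioned on, so the path is blocked at A.
Path 2: F ← A → M
  A is a fork here and A is conditioned on, so the path is blocked at A.
Path 3: F ← B → Y → M
  Y is a chain here and Y is conditioned on, so the path is blocked at Y.
Path 4: F → X → M
  X is a chain here and X is conditioned on, so the path is blocked at X.
Path 5: F → D ← A → M
  A is a fork here and A is conditioned on, so the path is blocked at A.
Path 6: F → D → M
  D is a chain here and D is conditioned on, so the path is blocked at D.
Since every path is blocked, d-separation holds.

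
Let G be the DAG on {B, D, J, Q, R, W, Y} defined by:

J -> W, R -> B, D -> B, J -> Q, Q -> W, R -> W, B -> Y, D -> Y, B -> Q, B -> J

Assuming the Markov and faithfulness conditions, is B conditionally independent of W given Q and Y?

Enumerating the 5 paths from B to W and testing each for blocking by {Q, Y}:
Path 1: B ← R → W
  R is a fork and R is not conditioned on — no node blocks this path, so it is active.
Path 2: B → J → W
  J is a chain and J is not conditioned on — no node blocks this path, so it is active.
Path 3: B → J → Q → W
  Q is a chain here and Q is conditioned on, so the path is blocked at Q.
Path 4: B → Q → W
  Q is a chain here and Q is conditioned on, so the path is blocked at Q.
Path 5: B → Q ← J → W
  Q is a collider and Q is conditioned on, which opens it; J is a fork and J is not conditioned on — no node blocks this path, so it is active.
Because an active path exists, B and W are not d-separated.

No — B and W are not d-separated given {Q, Y}.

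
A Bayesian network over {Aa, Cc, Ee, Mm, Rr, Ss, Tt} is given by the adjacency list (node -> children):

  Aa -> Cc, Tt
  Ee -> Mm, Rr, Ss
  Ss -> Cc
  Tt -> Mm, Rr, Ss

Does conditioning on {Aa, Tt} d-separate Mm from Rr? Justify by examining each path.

No — Mm and Rr are not d-separated given {Aa, Tt}.

We examine all 6 paths between Mm and Rr:
Path 1: Mm ← Ee → Ss → Cc ← Aa → Tt → Rr
  Cc is a collider here and neither Cc nor any of its descendants is conditioned on, so the collider stays closed — the path is blocked at Cc.
Path 2: Mm ← Ee → Ss ← Tt → Rr
  Ss is a collider here and neither Ss nor any of its descendants is conditioned on, so the collider stays closed — the path is blocked at Ss.
Path 3: Mm ← Ee → Rr
  Ee is a fork and Ee is not conditioned on — no node blocks this path, so it is active.
Path 4: Mm ← Tt → Ss ← Ee → Rr
  Tt is a fork here and Tt is conditioned on, so the path is blocked at Tt.
Path 5: Mm ← Tt → Rr
  Tt is a fork here and Tt is conditioned on, so the path is blocked at Tt.
Path 6: Mm ← Tt ← Aa → Cc ← Ss ← Ee → Rr
  Tt is a chain here and Tt is conditioned on, so the path is blocked at Tt.
Since the path Mm ← Ee → Rr is active, Mm and Rr are not d-separated given {Aa, Tt}.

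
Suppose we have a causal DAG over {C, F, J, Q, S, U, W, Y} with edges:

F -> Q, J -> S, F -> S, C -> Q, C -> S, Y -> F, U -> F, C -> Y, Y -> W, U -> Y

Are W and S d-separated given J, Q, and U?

There are 6 undirected paths between W and S; checking each against the conditioning set {J, Q, U}:
Path 1: W ← Y ← C → S
  Y is a chain and Y is not conditioned on; C is a fork and C is not conditioned on — no node blocks this path, so it is active.
Path 2: W ← Y ← C → Q ← F → S
  Y is a chain and Y is not conditioned on; C is a fork and C is not conditioned on; Q is a collider and Q is conditioned on, which opens it; F is a fork and F is not conditioned on — no node blocks this path, so it is active.
Path 3: W ← Y ← U → F → S
  U is a fork here and U is conditioned on, so the path is blocked at U.
Path 4: W ← Y ← U → F → Q ← C → S
  U is a fork here and U is conditioned on, so the path is blocked at U.
Path 5: W ← Y → F → S
  Y is a fork and Y is not conditioned on; F is a chain and F is not conditioned on — no node blocks this path, so it is active.
Path 6: W ← Y → F → Q ← C → S
  Y is a fork and Y is not conditioned on; F is a chain and F is not conditioned on; Q is a collider and Q is conditioned on, which opens it; C is a fork and C is not conditioned on — no node blocks this path, so it is active.
Since the path W ← Y ← C → S is active, W and S are not d-separated given {J, Q, U}.

No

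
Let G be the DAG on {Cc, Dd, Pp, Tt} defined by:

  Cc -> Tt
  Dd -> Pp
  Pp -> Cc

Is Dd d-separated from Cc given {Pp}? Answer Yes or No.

Yes

Only one path connects Dd and Cc:
Path 1: Dd → Pp → Cc
  Pp is a chain here and Pp is conditioned on, so the path is blocked at Pp.
All paths are blocked; Dd ⊥ Cc | {Pp} holds.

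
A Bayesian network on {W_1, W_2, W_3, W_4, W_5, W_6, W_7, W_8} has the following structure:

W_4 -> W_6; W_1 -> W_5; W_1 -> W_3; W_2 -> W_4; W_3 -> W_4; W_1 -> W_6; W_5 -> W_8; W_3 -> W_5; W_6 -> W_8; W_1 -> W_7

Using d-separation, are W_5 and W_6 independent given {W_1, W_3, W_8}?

We examine all 5 paths between W_5 and W_6:
Path 1: W_5 ← W_3 ← W_1 → W_6
  W_3 is a chain here and W_3 is conditioned on, so the path is blocked at W_3.
Path 2: W_5 ← W_3 → W_4 → W_6
  W_3 is a fork here and W_3 is conditioned on, so the path is blocked at W_3.
Path 3: W_5 → W_8 ← W_6
  W_8 is a collider and W_8 is conditioned on, which opens it — no node blocks this path, so it is active.
Path 4: W_5 ← W_1 → W_3 → W_4 → W_6
  W_1 is a fork here and W_1 is conditioned on, so the path is blocked at W_1.
Path 5: W_5 ← W_1 → W_6
  W_1 is a fork here and W_1 is conditioned on, so the path is blocked at W_1.
Because an active path exists, W_5 and W_6 are not d-separated.

No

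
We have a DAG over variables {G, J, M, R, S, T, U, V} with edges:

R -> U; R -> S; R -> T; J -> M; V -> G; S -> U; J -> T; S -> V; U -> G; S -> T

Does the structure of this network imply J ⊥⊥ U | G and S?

There are 6 undirected paths between J and U; checking each against the conditioning set {G, S}:
  1. J → T ← S → V → G ← U — T:collider[blocks]; S:fork[blocks]; V:chain[open]; G:collider[open] ⇒ blocked
  2. J → T ← S ← R → U — T:collider[blocks]; S:chain[blocks]; R:fork[open] ⇒ blocked
  3. J → T ← S → U — T:collider[blocks]; S:fork[blocks] ⇒ blocked
  4. J → T ← R → S → V → G ← U — T:collider[blocks]; R:fork[open]; S:chain[blocks]; V:chain[open]; G:collider[open] ⇒ blocked
  5. J → T ← R → S → U — T:collider[blocks]; R:fork[open]; S:chain[blocks] ⇒ blocked
  6. J → T ← R → U — T:collider[blocks]; R:fork[open] ⇒ blocked
Every path is blocked, so J and U are d-separated given {G, S}.

Yes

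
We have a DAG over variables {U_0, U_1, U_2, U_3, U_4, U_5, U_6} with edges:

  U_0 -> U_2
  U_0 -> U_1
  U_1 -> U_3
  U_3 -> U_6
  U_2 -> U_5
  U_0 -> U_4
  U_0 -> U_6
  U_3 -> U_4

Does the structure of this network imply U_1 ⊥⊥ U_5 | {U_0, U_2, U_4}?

Enumerating the 3 paths from U_1 to U_5 and testing each for blocking by {U_0, U_2, U_4}:
  1. U_1 → U_3 → U_6 ← U_0 → U_2 → U_5 — U_3:chain[open]; U_6:collider[blocks]; U_0:fork[blocks]; U_2:chain[blocks] ⇒ blocked
  2. U_1 → U_3 → U_4 ← U_0 → U_2 → U_5 — U_3:chain[open]; U_4:collider[open]; U_0:fork[blocks]; U_2:chain[blocks] ⇒ blocked
  3. U_1 ← U_0 → U_2 → U_5 — U_0:fork[blocks]; U_2:chain[blocks] ⇒ blocked
Since every path is blocked, d-separation holds.

Yes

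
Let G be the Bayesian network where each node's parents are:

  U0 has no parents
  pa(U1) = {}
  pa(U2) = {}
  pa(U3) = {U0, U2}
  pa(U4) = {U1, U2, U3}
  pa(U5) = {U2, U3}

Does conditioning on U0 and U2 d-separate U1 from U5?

Yes — U1 and U5 are d-separated given {U0, U2}.

4 paths connect U1 and U5; each must be blocked for d-separation to hold:
Path 1: U1 → U4 ← U2 → U3 → U5
  U4 is a collider here and neither U4 nor any of its descendants is conditioned on, so the collider stays closed — the path is blocked at U4.
Path 2: U1 → U4 ← U2 → U5
  U4 is a collider here and neither U4 nor any of its descendants is conditioned on, so the collider stays closed — the path is blocked at U4.
Path 3: U1 → U4 ← U3 ← U2 → U5
  U4 is a collider here and neither U4 nor any of its descendants is conditioned on, so the collider stays closed — the path is blocked at U4.
Path 4: U1 → U4 ← U3 → U5
  U4 is a collider here and neither U4 nor any of its descendants is conditioned on, so the collider stays closed — the path is blocked at U4.
Since every path is blocked, d-separation holds.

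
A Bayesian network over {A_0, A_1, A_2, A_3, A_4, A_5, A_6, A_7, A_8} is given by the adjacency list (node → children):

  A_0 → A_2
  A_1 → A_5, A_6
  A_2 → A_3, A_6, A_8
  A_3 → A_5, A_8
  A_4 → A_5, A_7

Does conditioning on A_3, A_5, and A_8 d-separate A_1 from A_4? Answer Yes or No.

We examine all 3 paths between A_1 and A_4:
  1. A_1 → A_6 ← A_2 → A_8 ← A_3 → A_5 ← A_4 — A_6:collider[blocks]; A_2:fork[open]; A_8:collider[open]; A_3:fork[blocks]; A_5:collider[open] ⇒ blocked
  2. A_1 → A_6 ← A_2 → A_3 → A_5 ← A_4 — A_6:collider[blocks]; A_2:fork[open]; A_3:chain[blocks]; A_5:collider[open] ⇒ blocked
  3. A_1 → A_5 ← A_4 — A_5:collider[open] ⇒ active
Because an active path exists, A_1 and A_4 are not d-separated.

No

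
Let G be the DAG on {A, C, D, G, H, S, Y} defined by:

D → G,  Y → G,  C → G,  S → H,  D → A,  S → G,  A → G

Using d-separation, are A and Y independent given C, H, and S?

Yes

We examine all 2 paths between A and Y:
Path 1: A → G ← Y
  G is a collider here and neither G nor any of its descendants is conditioned on, so the collider stays closed — the path is blocked at G.
Path 2: A ← D → G ← Y
  G is a collider here and neither G nor any of its descendants is conditioned on, so the collider stays closed — the path is blocked at G.
Since every path is blocked, d-separation holds.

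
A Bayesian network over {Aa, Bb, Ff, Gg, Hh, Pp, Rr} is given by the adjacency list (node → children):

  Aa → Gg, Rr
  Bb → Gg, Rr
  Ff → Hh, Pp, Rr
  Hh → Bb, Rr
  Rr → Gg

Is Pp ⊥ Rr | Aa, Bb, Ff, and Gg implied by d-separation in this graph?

We examine all 5 paths between Pp and Rr:
Path 1: Pp ← Ff → Hh → Rr
  Ff is a fork here and Ff is conditioned on, so the path is blocked at Ff.
Path 2: Pp ← Ff → Hh → Bb → Gg ← Rr
  Ff is a fork here and Ff is conditioned on, so the path is blocked at Ff.
Path 3: Pp ← Ff → Hh → Bb → Gg ← Aa → Rr
  Ff is a fork here and Ff is conditioned on, so the path is blocked at Ff.
Path 4: Pp ← Ff → Hh → Bb → Rr
  Ff is a fork here and Ff is conditioned on, so the path is blocked at Ff.
Path 5: Pp ← Ff → Rr
  Ff is a fork here and Ff is conditioned on, so the path is blocked at Ff.
Since every path is blocked, d-separation holds.

Yes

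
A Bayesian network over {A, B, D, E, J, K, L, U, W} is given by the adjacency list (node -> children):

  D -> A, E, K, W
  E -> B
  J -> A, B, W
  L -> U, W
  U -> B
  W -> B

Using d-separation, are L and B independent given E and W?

No

6 paths connect L and B; each must be blocked for d-separation to hold:
  1. L → W → B — W:chain[blocks] ⇒ blocked
  2. L → W ← D → A ← J → B — W:collider[open]; D:fork[open]; A:collider[blocks]; J:fork[open] ⇒ blocked
  3. L → W ← D → E → B — W:collider[open]; D:fork[open]; E:chain[blocks] ⇒ blocked
  4. L → W ← J → B — W:collider[open]; J:fork[open] ⇒ active
  5. L → W ← J → A ← D → E → B — W:collider[open]; J:fork[open]; A:collider[blocks]; D:fork[open]; E:chain[blocks] ⇒ blocked
  6. L → U → B — U:chain[open] ⇒ active
At least one path is unblocked, so d-separation fails.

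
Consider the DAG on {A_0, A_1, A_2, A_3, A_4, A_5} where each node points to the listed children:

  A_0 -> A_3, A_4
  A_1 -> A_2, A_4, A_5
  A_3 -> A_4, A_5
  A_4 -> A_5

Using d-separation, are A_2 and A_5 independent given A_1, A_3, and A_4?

4 paths connect A_2 and A_5; each must be blocked for d-separation to hold:
Path 1: A_2 ← A_1 → A_5
  A_1 is a fork here and A_1 is conditioned on, so the path is blocked at A_1.
Path 2: A_2 ← A_1 → A_4 ← A_3 → A_5
  A_1 is a fork here and A_1 is conditioned on, so the path is blocked at A_1.
Path 3: A_2 ← A_1 → A_4 → A_5
  A_1 is a fork here and A_1 is conditioned on, so the path is blocked at A_1.
Path 4: A_2 ← A_1 → A_4 ← A_0 → A_3 → A_5
  A_1 is a fork here and A_1 is conditioned on, so the path is blocked at A_1.
Every path is blocked, so A_2 and A_5 are d-separated given {A_1, A_3, A_4}.

Yes — A_2 and A_5 are d-separated given {A_1, A_3, A_4}.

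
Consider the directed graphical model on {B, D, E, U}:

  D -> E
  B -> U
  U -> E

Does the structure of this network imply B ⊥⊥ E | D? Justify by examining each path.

No

Only one path connects B and E:
  1. B → U → E — U:chain[open] ⇒ active
Because an active path exists, B and E are not d-separated.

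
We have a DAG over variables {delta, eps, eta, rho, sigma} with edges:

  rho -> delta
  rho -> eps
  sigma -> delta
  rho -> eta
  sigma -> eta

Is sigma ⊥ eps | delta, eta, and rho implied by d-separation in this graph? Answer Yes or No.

Yes — sigma and eps are d-separated given {delta, eta, rho}.

Enumerating the 2 paths from sigma to eps and testing each for blocking by {delta, eta, rho}:
Path 1: sigma → delta ← rho → eps
  rho is a fork here and rho is conditioned on, so the path is blocked at rho.
Path 2: sigma → eta ← rho → eps
  rho is a fork here and rho is conditioned on, so the path is blocked at rho.
Since every path is blocked, d-separation holds.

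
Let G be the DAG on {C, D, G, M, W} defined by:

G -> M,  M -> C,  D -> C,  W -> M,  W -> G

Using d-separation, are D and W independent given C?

No

There are 2 undirected paths between D and W; checking each against the conditioning set {C}:
Path 1: D → C ← M ← W
  C is a collider and C is conditioned on, which opens it; M is a chain and M is not conditioned on — no node blocks this path, so it is active.
Path 2: D → C ← M ← G ← W
  C is a collider and C is conditioned on, which opens it; M is a chain and M is not conditioned on; G is a chain and G is not conditioned on — no node blocks this path, so it is active.
Because an active path exists, D and W are not d-separated.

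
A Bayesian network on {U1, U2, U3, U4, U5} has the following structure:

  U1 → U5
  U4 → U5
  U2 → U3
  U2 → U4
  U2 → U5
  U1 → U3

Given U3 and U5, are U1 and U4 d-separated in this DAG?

4 paths connect U1 and U4; each must be blocked for d-separation to hold:
Path 1: U1 → U5 ← U4
  U5 is a collider and U5 is conditioned on, which opens it — no node blocks this path, so it is active.
Path 2: U1 → U5 ← U2 → U4
  U5 is a collider and U5 is conditioned on, which opens it; U2 is a fork and U2 is not conditioned on — no node blocks this path, so it is active.
Path 3: U1 → U3 ← U2 → U5 ← U4
  U3 is a collider and U3 is conditioned on, which opens it; U2 is a fork and U2 is not conditioned on; U5 is a collider and U5 is conditioned on, which opens it — no node blocks this path, so it is active.
Path 4: U1 → U3 ← U2 → U4
  U3 is a collider and U3 is conditioned on, which opens it; U2 is a fork and U2 is not conditioned on — no node blocks this path, so it is active.
Because an active path exists, U1 and U4 are not d-separated.

No — U1 and U4 are not d-separated given {U3, U5}.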